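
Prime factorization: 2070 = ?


2070 / 2 = 1035
1035 / 3 = 345
345 / 3 = 115
115 / 5 = 23
23 / 23 = 1
2070 = 2 × 3^2 × 5 × 23


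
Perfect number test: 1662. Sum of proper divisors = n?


Proper divisors of 1662: 1, 2, 3, 6, 277, 554, 831
Sum = 1 + 2 + 3 + 6 + 277 + 554 + 831 = 1674

No, 1662 is not perfect (1674 ≠ 1662)


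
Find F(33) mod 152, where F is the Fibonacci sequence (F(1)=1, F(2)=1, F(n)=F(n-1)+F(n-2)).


F(k) mod 152 for k=1..33:
1, 1, 2, 3, 5, 8, 13, 21, 34, 55, 89, 144, 81, 73, 2, 75, 77, 0, 77, 77, 2, 79, 81, 8, 89, 97, 34, 131, 13, 144, 5, 149, 2
F(33) mod 152 = 2


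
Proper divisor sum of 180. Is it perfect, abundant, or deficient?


Proper divisors: 1, 2, 3, 4, 5, 6, 9, 10, 12, 15, 18, 20, 30, 36, 45, 60, 90
Sum = 1 + 2 + 3 + 4 + 5 + 6 + 9 + 10 + 12 + 15 + 18 + 20 + 30 + 36 + 45 + 60 + 90 = 366
366 > 180 → abundant

s(180) = 366 (abundant)


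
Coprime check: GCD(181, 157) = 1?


Euclidean algorithm:
181 = 1 * 157 + 24
157 = 6 * 24 + 13
24 = 1 * 13 + 11
13 = 1 * 11 + 2
11 = 5 * 2 + 1
2 = 2 * 1 + 0
GCD(181, 157) = 1

Yes, coprime (GCD = 1)


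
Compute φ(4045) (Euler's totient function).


4045 = 5 × 809
Prime factors: 5, 809
φ(4045) = 4045 × (1-1/5) × (1-1/809)
= 4045 × 4/5 × 808/809 = 3232

φ(4045) = 3232


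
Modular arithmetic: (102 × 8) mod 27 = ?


102 × 8 = 816
816 mod 27 = 6


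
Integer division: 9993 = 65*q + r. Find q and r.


9993 = 65 * 153 + 48
Check: 9945 + 48 = 9993

q = 153, r = 48


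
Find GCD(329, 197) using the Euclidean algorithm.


329 = 1 * 197 + 132
197 = 1 * 132 + 65
132 = 2 * 65 + 2
65 = 32 * 2 + 1
2 = 2 * 1 + 0
GCD = 1


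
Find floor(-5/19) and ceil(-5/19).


-5/19 = -0.2632
floor = -1
ceil = 0

floor = -1, ceil = 0


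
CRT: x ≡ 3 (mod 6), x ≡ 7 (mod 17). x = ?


M = 6*17 = 102
M1 = M/6 = 17, M2 = M/17 = 6
M1^(-1) mod 6 = 5, M2^(-1) mod 17 = 3
x = 3*17*5 + 7*6*3 = 381
381 mod 102 = 75
Check: 75 mod 6 = 3 ✓, 75 mod 17 = 7 ✓

x ≡ 75 (mod 102)


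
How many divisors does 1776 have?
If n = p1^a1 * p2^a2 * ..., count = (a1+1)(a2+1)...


1776 = 2^4 × 3^1 × 37^1
d(1776) = (4+1) × (1+1) × (1+1) = 20

20 divisors


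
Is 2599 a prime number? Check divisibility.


2599 / 23 = 113 (exact division)
2599 is NOT prime.

No, 2599 is not prime


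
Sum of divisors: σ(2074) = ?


Divisors of 2074: 1, 2, 17, 34, 61, 122, 1037, 2074
Sum = 1 + 2 + 17 + 34 + 61 + 122 + 1037 + 2074 = 3348

σ(2074) = 3348


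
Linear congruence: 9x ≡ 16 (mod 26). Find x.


GCD(9, 26) = 1, unique solution
a^(-1) mod 26 = 3
x = 3 * 16 mod 26 = 22

x ≡ 22 (mod 26)


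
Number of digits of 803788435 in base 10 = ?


803788435 has 9 digits in base 10
floor(log10(803788435)) + 1 = floor(8.9051) + 1 = 9

9 digits (base 10)


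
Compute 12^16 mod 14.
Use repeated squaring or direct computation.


12^1 mod 14 = 12
12^2 mod 14 = 4
12^3 mod 14 = 6
12^4 mod 14 = 2
12^5 mod 14 = 10
12^6 mod 14 = 8
12^7 mod 14 = 12
12^8 mod 14 = 4
12^9 mod 14 = 6
12^10 mod 14 = 2
12^11 mod 14 = 10
12^12 mod 14 = 8
12^13 mod 14 = 12
12^14 mod 14 = 4
12^15 mod 14 = 6
12^16 mod 14 = 2


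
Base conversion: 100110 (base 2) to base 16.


100110 (base 2) = 38 (decimal)
38 (decimal) = 26 (base 16)


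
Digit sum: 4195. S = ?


4 + 1 + 9 + 5 = 19


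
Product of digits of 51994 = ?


5 × 1 × 9 × 9 × 4 = 1620


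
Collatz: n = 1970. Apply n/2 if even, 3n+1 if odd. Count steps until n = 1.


1970 → 985 → 2956 → 1478 → 739 → 2218 → 1109 → 3328 → 1664 → 832 → 416 → 208 → 104 → 52 → 26 → 13 → 40 → 20 → 10 → 5 → 16 → 8 → 4 → 2 → 1
Total steps = 24

24 steps


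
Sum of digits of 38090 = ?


3 + 8 + 0 + 9 + 0 = 20


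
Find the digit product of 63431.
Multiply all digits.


6 × 3 × 4 × 3 × 1 = 216


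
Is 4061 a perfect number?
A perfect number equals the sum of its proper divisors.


Proper divisors of 4061: 1, 31, 131
Sum = 1 + 31 + 131 = 163

No, 4061 is not perfect (163 ≠ 4061)


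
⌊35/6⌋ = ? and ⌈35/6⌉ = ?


35/6 = 5.8333
floor = 5
ceil = 6

floor = 5, ceil = 6


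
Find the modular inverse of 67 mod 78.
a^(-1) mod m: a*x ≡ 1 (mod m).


Use the extended Euclidean algorithm on (78, 67); each row r = 78*s + 67*t:
r=78, s=1, t=0
r=67, s=0, t=1
q=1: r=11, s=1, t=-1   [78*(1) + 67*(-1) = 11]
q=6: r=1, s=-6, t=7   [78*(-6) + 67*(7) = 1]
q=11: r=0, s=67, t=-78   [78*(67) + 67*(-78) = 0]
GCD = 1 with t = 7, so 67*(7) ≡ 1 (mod 78)
Inverse = 7 mod 78 = 7
Check: 67 * 7 = 469 ≡ 1 (mod 78)

67^(-1) ≡ 7 (mod 78)


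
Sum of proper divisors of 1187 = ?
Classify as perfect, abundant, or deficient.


Proper divisors: 1
Sum = 1 = 1
1 < 1187 → deficient

s(1187) = 1 (deficient)


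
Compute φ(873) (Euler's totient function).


873 = 3^2 × 97
Prime factors: 3, 97
φ(873) = 873 × (1-1/3) × (1-1/97)
= 873 × 2/3 × 96/97 = 576

φ(873) = 576


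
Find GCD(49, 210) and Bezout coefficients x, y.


Tabular extended Euclidean (each row: r = 49*s + 210*t):
r=49, s=1, t=0
r=210, s=0, t=1
q=0: r=49, s=1, t=0   [49*(1) + 210*(0) = 49]
q=4: r=14, s=-4, t=1   [49*(-4) + 210*(1) = 14]
q=3: r=7, s=13, t=-3   [49*(13) + 210*(-3) = 7]
q=2: r=0, s=-30, t=7   [49*(-30) + 210*(7) = 0]
GCD = 7; from the row with r=7: x=13, y=-3
Check: 49*(13) + 210*(-3) = 637 - 630 = 7

GCD = 7, x = 13, y = -3


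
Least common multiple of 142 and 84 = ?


GCD(142, 84) = 2
LCM = 142*84/2 = 11928/2 = 5964

LCM = 5964


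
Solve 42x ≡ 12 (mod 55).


GCD(42, 55) = 1, unique solution
a^(-1) mod 55 = 38
x = 38 * 12 mod 55 = 16

x ≡ 16 (mod 55)


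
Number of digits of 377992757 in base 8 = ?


377992757 in base 8 = 2641733065
Number of digits = 10

10 digits (base 8)


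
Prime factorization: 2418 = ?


2418 / 2 = 1209
1209 / 3 = 403
403 / 13 = 31
31 / 31 = 1
2418 = 2 × 3 × 13 × 31


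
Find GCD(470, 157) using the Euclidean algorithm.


470 = 2 * 157 + 156
157 = 1 * 156 + 1
156 = 156 * 1 + 0
GCD = 1


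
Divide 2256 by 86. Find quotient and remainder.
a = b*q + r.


2256 = 86 * 26 + 20
Check: 2236 + 20 = 2256

q = 26, r = 20


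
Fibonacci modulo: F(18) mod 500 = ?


F(k) mod 500 for k=1..18:
1, 1, 2, 3, 5, 8, 13, 21, 34, 55, 89, 144, 233, 377, 110, 487, 97, 84
F(18) mod 500 = 84


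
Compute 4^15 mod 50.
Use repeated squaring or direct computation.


4^1 mod 50 = 4
4^2 mod 50 = 16
4^3 mod 50 = 14
4^4 mod 50 = 6
4^5 mod 50 = 24
4^6 mod 50 = 46
4^7 mod 50 = 34
4^8 mod 50 = 36
4^9 mod 50 = 44
4^10 mod 50 = 26
4^11 mod 50 = 4
4^12 mod 50 = 16
4^13 mod 50 = 14
4^14 mod 50 = 6
4^15 mod 50 = 24


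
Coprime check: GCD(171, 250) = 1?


Euclidean algorithm:
250 = 1 * 171 + 79
171 = 2 * 79 + 13
79 = 6 * 13 + 1
13 = 13 * 1 + 0
GCD(171, 250) = 1

Yes, coprime (GCD = 1)


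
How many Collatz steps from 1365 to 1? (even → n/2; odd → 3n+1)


1365 → 4096 → 2048 → 1024 → 512 → 256 → 128 → 64 → 32 → 16 → 8 → 4 → 2 → 1
Total steps = 13

13 steps


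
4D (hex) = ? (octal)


4D (base 16) = 77 (decimal)
77 (decimal) = 115 (base 8)


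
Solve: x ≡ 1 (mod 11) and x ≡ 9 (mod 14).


M = 11*14 = 154
M1 = M/11 = 14, M2 = M/14 = 11
M1^(-1) mod 11 = 4, M2^(-1) mod 14 = 9
x = 1*14*4 + 9*11*9 = 947
947 mod 154 = 23
Check: 23 mod 11 = 1 ✓, 23 mod 14 = 9 ✓

x ≡ 23 (mod 154)


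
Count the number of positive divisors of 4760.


4760 = 2^3 × 5^1 × 7^1 × 17^1
d(4760) = (3+1) × (1+1) × (1+1) × (1+1) = 32

32 divisors


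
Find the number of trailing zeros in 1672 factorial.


floor(1672/5) = 334
floor(1672/25) = 66
floor(1672/125) = 13
floor(1672/625) = 2
Total = 415

415 trailing zeros


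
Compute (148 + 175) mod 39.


148 + 175 = 323
323 mod 39 = 11


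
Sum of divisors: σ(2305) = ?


Divisors of 2305: 1, 5, 461, 2305
Sum = 1 + 5 + 461 + 2305 = 2772

σ(2305) = 2772


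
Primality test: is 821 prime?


Check divisors up to sqrt(821) = 28.6531
No divisors found.
821 is prime.

Yes, 821 is prime


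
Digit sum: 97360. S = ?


9 + 7 + 3 + 6 + 0 = 25


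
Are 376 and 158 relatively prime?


Euclidean algorithm:
376 = 2 * 158 + 60
158 = 2 * 60 + 38
60 = 1 * 38 + 22
38 = 1 * 22 + 16
22 = 1 * 16 + 6
16 = 2 * 6 + 4
6 = 1 * 4 + 2
4 = 2 * 2 + 0
GCD(376, 158) = 2

No, not coprime (GCD = 2)


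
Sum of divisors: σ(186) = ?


Divisors of 186: 1, 2, 3, 6, 31, 62, 93, 186
Sum = 1 + 2 + 3 + 6 + 31 + 62 + 93 + 186 = 384

σ(186) = 384


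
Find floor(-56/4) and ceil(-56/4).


-56/4 = -14.0000
floor = -14
ceil = -14

floor = -14, ceil = -14


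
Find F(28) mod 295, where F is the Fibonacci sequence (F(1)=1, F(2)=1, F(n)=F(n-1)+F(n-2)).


F(k) mod 295 for k=1..28:
1, 1, 2, 3, 5, 8, 13, 21, 34, 55, 89, 144, 233, 82, 20, 102, 122, 224, 51, 275, 31, 11, 42, 53, 95, 148, 243, 96
F(28) mod 295 = 96


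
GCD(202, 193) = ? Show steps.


202 = 1 * 193 + 9
193 = 21 * 9 + 4
9 = 2 * 4 + 1
4 = 4 * 1 + 0
GCD = 1


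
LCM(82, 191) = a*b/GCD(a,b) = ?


GCD(82, 191) = 1
LCM = 82*191/1 = 15662/1 = 15662

LCM = 15662


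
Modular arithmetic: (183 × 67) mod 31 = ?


183 × 67 = 12261
12261 mod 31 = 16


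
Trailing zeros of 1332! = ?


floor(1332/5) = 266
floor(1332/25) = 53
floor(1332/125) = 10
floor(1332/625) = 2
Total = 331

331 trailing zeros


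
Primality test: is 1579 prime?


Check divisors up to sqrt(1579) = 39.7366
No divisors found.
1579 is prime.

Yes, 1579 is prime


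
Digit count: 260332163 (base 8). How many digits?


260332163 in base 8 = 1741055203
Number of digits = 10

10 digits (base 8)


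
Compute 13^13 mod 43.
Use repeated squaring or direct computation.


13^1 mod 43 = 13
13^2 mod 43 = 40
13^3 mod 43 = 4
13^4 mod 43 = 9
13^5 mod 43 = 31
13^6 mod 43 = 16
13^7 mod 43 = 36
13^8 mod 43 = 38
13^9 mod 43 = 21
13^10 mod 43 = 15
13^11 mod 43 = 23
13^12 mod 43 = 41
13^13 mod 43 = 17


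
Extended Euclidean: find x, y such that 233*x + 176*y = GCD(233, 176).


Tabular extended Euclidean (each row: r = 233*s + 176*t):
r=233, s=1, t=0
r=176, s=0, t=1
q=1: r=57, s=1, t=-1   [233*(1) + 176*(-1) = 57]
q=3: r=5, s=-3, t=4   [233*(-3) + 176*(4) = 5]
q=11: r=2, s=34, t=-45   [233*(34) + 176*(-45) = 2]
q=2: r=1, s=-71, t=94   [233*(-71) + 176*(94) = 1]
q=2: r=0, s=176, t=-233   [233*(176) + 176*(-233) = 0]
GCD = 1; from the row with r=1: x=-71, y=94
Check: 233*(-71) + 176*(94) = -16543 + 16544 = 1

GCD = 1, x = -71, y = 94


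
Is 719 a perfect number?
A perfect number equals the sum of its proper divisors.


Proper divisors of 719: 1
Sum = 1 = 1

No, 719 is not perfect (1 ≠ 719)


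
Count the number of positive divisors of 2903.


2903 = 2903^1
d(2903) = (1+1) = 2

2 divisors


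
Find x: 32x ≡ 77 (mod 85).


GCD(32, 85) = 1, unique solution
a^(-1) mod 85 = 8
x = 8 * 77 mod 85 = 21

x ≡ 21 (mod 85)


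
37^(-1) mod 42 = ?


Use the extended Euclidean algorithm on (42, 37); each row r = 42*s + 37*t:
r=42, s=1, t=0
r=37, s=0, t=1
q=1: r=5, s=1, t=-1   [42*(1) + 37*(-1) = 5]
q=7: r=2, s=-7, t=8   [42*(-7) + 37*(8) = 2]
q=2: r=1, s=15, t=-17   [42*(15) + 37*(-17) = 1]
q=2: r=0, s=-37, t=42   [42*(-37) + 37*(42) = 0]
GCD = 1 with t = -17, so 37*(-17) ≡ 1 (mod 42)
Inverse = -17 mod 42 = 25
Check: 37 * 25 = 925 ≡ 1 (mod 42)

37^(-1) ≡ 25 (mod 42)


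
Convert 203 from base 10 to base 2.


203 (base 10) = 203 (decimal)
203 (decimal) = 11001011 (base 2)


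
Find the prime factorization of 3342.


3342 / 2 = 1671
1671 / 3 = 557
557 / 557 = 1
3342 = 2 × 3 × 557


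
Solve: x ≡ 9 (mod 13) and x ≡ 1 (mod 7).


M = 13*7 = 91
M1 = M/13 = 7, M2 = M/7 = 13
M1^(-1) mod 13 = 2, M2^(-1) mod 7 = 6
x = 9*7*2 + 1*13*6 = 204
204 mod 91 = 22
Check: 22 mod 13 = 9 ✓, 22 mod 7 = 1 ✓

x ≡ 22 (mod 91)


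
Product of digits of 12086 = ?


1 × 2 × 0 × 8 × 6 = 0


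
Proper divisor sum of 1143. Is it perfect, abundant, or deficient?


Proper divisors: 1, 3, 9, 127, 381
Sum = 1 + 3 + 9 + 127 + 381 = 521
521 < 1143 → deficient

s(1143) = 521 (deficient)


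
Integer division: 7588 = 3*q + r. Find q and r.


7588 = 3 * 2529 + 1
Check: 7587 + 1 = 7588

q = 2529, r = 1


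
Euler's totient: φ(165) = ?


165 = 3 × 5 × 11
Prime factors: 3, 5, 11
φ(165) = 165 × (1-1/3) × (1-1/5) × (1-1/11)
= 165 × 2/3 × 4/5 × 10/11 = 80

φ(165) = 80


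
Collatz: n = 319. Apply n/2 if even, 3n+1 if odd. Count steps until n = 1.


319 → 958 → 479 → 1438 → 719 → 2158 → 1079 → 3238 → 1619 → 4858 → 2429 → 7288 → 3644 → 1822 → 911 → 2734 → 1367 → 4102 → 2051 → 6154 → 3077 → 9232 → 4616 → 2308 → 1154 → 577 → 1732 → 866 → 433 → 1300 → 650 → 325 → 976 → 488 → 244 → 122 → 61 → 184 → 92 → 46 → 23 → 70 → 35 → 106 → 53 → 160 → 80 → 40 → 20 → 10 → 5 → 16 → 8 → 4 → 2 → 1
Total steps = 55

55 steps


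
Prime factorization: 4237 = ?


4237 / 19 = 223
223 / 223 = 1
4237 = 19 × 223


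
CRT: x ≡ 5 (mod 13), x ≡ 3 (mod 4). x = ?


M = 13*4 = 52
M1 = M/13 = 4, M2 = M/4 = 13
M1^(-1) mod 13 = 10, M2^(-1) mod 4 = 1
x = 5*4*10 + 3*13*1 = 239
239 mod 52 = 31
Check: 31 mod 13 = 5 ✓, 31 mod 4 = 3 ✓

x ≡ 31 (mod 52)


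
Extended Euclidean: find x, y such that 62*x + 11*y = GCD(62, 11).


Tabular extended Euclidean (each row: r = 62*s + 11*t):
r=62, s=1, t=0
r=11, s=0, t=1
q=5: r=7, s=1, t=-5   [62*(1) + 11*(-5) = 7]
q=1: r=4, s=-1, t=6   [62*(-1) + 11*(6) = 4]
q=1: r=3, s=2, t=-11   [62*(2) + 11*(-11) = 3]
q=1: r=1, s=-3, t=17   [62*(-3) + 11*(17) = 1]
q=3: r=0, s=11, t=-62   [62*(11) + 11*(-62) = 0]
GCD = 1; from the row with r=1: x=-3, y=17
Check: 62*(-3) + 11*(17) = -186 + 187 = 1

GCD = 1, x = -3, y = 17


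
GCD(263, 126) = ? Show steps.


263 = 2 * 126 + 11
126 = 11 * 11 + 5
11 = 2 * 5 + 1
5 = 5 * 1 + 0
GCD = 1


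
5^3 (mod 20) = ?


5^1 mod 20 = 5
5^2 mod 20 = 5
5^3 mod 20 = 5


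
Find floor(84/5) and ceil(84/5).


84/5 = 16.8000
floor = 16
ceil = 17

floor = 16, ceil = 17


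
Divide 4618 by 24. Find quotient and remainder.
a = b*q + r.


4618 = 24 * 192 + 10
Check: 4608 + 10 = 4618

q = 192, r = 10


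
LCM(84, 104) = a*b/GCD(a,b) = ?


GCD(84, 104) = 4
LCM = 84*104/4 = 8736/4 = 2184

LCM = 2184


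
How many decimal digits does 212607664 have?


212607664 has 9 digits in base 10
floor(log10(212607664)) + 1 = floor(8.3276) + 1 = 9

9 digits (base 10)


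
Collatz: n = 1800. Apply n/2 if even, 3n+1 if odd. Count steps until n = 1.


1800 → 900 → 450 → 225 → 676 → 338 → 169 → 508 → 254 → 127 → 382 → 191 → 574 → 287 → 862 → 431 → 1294 → 647 → 1942 → 971 → 2914 → 1457 → 4372 → 2186 → 1093 → 3280 → 1640 → 820 → 410 → 205 → 616 → 308 → 154 → 77 → 232 → 116 → 58 → 29 → 88 → 44 → 22 → 11 → 34 → 17 → 52 → 26 → 13 → 40 → 20 → 10 → 5 → 16 → 8 → 4 → 2 → 1
Total steps = 55

55 steps


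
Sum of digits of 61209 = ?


6 + 1 + 2 + 0 + 9 = 18


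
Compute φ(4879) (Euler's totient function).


4879 = 7 × 17 × 41
Prime factors: 7, 17, 41
φ(4879) = 4879 × (1-1/7) × (1-1/17) × (1-1/41)
= 4879 × 6/7 × 16/17 × 40/41 = 3840

φ(4879) = 3840


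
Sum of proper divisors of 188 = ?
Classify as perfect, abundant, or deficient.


Proper divisors: 1, 2, 4, 47, 94
Sum = 1 + 2 + 4 + 47 + 94 = 148
148 < 188 → deficient

s(188) = 148 (deficient)


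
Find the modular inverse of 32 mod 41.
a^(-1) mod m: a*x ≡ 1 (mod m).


Use the extended Euclidean algorithm on (41, 32); each row r = 41*s + 32*t:
r=41, s=1, t=0
r=32, s=0, t=1
q=1: r=9, s=1, t=-1   [41*(1) + 32*(-1) = 9]
q=3: r=5, s=-3, t=4   [41*(-3) + 32*(4) = 5]
q=1: r=4, s=4, t=-5   [41*(4) + 32*(-5) = 4]
q=1: r=1, s=-7, t=9   [41*(-7) + 32*(9) = 1]
q=4: r=0, s=32, t=-41   [41*(32) + 32*(-41) = 0]
GCD = 1 with t = 9, so 32*(9) ≡ 1 (mod 41)
Inverse = 9 mod 41 = 9
Check: 32 * 9 = 288 ≡ 1 (mod 41)

32^(-1) ≡ 9 (mod 41)


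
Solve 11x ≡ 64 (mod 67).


GCD(11, 67) = 1, unique solution
a^(-1) mod 67 = 61
x = 61 * 64 mod 67 = 18

x ≡ 18 (mod 67)


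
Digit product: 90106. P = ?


9 × 0 × 1 × 0 × 6 = 0


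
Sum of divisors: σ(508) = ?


Divisors of 508: 1, 2, 4, 127, 254, 508
Sum = 1 + 2 + 4 + 127 + 254 + 508 = 896

σ(508) = 896


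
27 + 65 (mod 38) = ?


27 + 65 = 92
92 mod 38 = 16


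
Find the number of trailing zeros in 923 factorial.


floor(923/5) = 184
floor(923/25) = 36
floor(923/125) = 7
floor(923/625) = 1
Total = 228

228 trailing zeros


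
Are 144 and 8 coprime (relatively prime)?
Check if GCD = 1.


Euclidean algorithm:
144 = 18 * 8 + 0
GCD(144, 8) = 8

No, not coprime (GCD = 8)


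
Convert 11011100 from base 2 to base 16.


11011100 (base 2) = 220 (decimal)
220 (decimal) = DC (base 16)


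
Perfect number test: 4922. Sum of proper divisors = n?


Proper divisors of 4922: 1, 2, 23, 46, 107, 214, 2461
Sum = 1 + 2 + 23 + 46 + 107 + 214 + 2461 = 2854

No, 4922 is not perfect (2854 ≠ 4922)


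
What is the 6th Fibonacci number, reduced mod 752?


F(k) mod 752 for k=1..6:
1, 1, 2, 3, 5, 8
F(6) mod 752 = 8


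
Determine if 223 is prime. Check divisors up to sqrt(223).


Check divisors up to sqrt(223) = 14.9332
No divisors found.
223 is prime.

Yes, 223 is prime


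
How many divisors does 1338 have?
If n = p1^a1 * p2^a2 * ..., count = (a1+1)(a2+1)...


1338 = 2^1 × 3^1 × 223^1
d(1338) = (1+1) × (1+1) × (1+1) = 8

8 divisors


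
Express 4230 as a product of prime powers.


4230 / 2 = 2115
2115 / 3 = 705
705 / 3 = 235
235 / 5 = 47
47 / 47 = 1
4230 = 2 × 3^2 × 5 × 47


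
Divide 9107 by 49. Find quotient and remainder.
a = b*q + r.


9107 = 49 * 185 + 42
Check: 9065 + 42 = 9107

q = 185, r = 42


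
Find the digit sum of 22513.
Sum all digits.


2 + 2 + 5 + 1 + 3 = 13


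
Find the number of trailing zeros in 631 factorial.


floor(631/5) = 126
floor(631/25) = 25
floor(631/125) = 5
floor(631/625) = 1
Total = 157

157 trailing zeros


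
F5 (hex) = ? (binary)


F5 (base 16) = 245 (decimal)
245 (decimal) = 11110101 (base 2)


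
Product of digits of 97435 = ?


9 × 7 × 4 × 3 × 5 = 3780


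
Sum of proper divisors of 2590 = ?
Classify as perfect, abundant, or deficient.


Proper divisors: 1, 2, 5, 7, 10, 14, 35, 37, 70, 74, 185, 259, 370, 518, 1295
Sum = 1 + 2 + 5 + 7 + 10 + 14 + 35 + 37 + 70 + 74 + 185 + 259 + 370 + 518 + 1295 = 2882
2882 > 2590 → abundant

s(2590) = 2882 (abundant)


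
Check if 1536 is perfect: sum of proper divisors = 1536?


Proper divisors of 1536: 1, 2, 3, 4, 6, 8, 12, 16, 24, 32, 48, 64, 96, 128, 192, 256, 384, 512, 768
Sum = 1 + 2 + 3 + 4 + 6 + 8 + 12 + 16 + 24 + 32 + 48 + 64 + 96 + 128 + 192 + 256 + 384 + 512 + 768 = 2556

No, 1536 is not perfect (2556 ≠ 1536)


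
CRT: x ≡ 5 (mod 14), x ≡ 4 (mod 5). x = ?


M = 14*5 = 70
M1 = M/14 = 5, M2 = M/5 = 14
M1^(-1) mod 14 = 3, M2^(-1) mod 5 = 4
x = 5*5*3 + 4*14*4 = 299
299 mod 70 = 19
Check: 19 mod 14 = 5 ✓, 19 mod 5 = 4 ✓

x ≡ 19 (mod 70)


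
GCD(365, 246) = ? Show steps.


365 = 1 * 246 + 119
246 = 2 * 119 + 8
119 = 14 * 8 + 7
8 = 1 * 7 + 1
7 = 7 * 1 + 0
GCD = 1


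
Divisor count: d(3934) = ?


3934 = 2^1 × 7^1 × 281^1
d(3934) = (1+1) × (1+1) × (1+1) = 8

8 divisors


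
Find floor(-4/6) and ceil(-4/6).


-4/6 = -0.6667
floor = -1
ceil = 0

floor = -1, ceil = 0


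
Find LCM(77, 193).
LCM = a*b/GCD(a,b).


GCD(77, 193) = 1
LCM = 77*193/1 = 14861/1 = 14861

LCM = 14861


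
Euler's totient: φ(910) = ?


910 = 2 × 5 × 7 × 13
Prime factors: 2, 5, 7, 13
φ(910) = 910 × (1-1/2) × (1-1/5) × (1-1/7) × (1-1/13)
= 910 × 1/2 × 4/5 × 6/7 × 12/13 = 288

φ(910) = 288


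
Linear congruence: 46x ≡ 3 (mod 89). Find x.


GCD(46, 89) = 1, unique solution
a^(-1) mod 89 = 60
x = 60 * 3 mod 89 = 2

x ≡ 2 (mod 89)


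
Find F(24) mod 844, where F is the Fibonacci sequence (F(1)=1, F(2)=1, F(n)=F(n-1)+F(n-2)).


F(k) mod 844 for k=1..24:
1, 1, 2, 3, 5, 8, 13, 21, 34, 55, 89, 144, 233, 377, 610, 143, 753, 52, 805, 13, 818, 831, 805, 792
F(24) mod 844 = 792


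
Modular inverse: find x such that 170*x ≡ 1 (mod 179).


Use the extended Euclidean algorithm on (179, 170); each row r = 179*s + 170*t:
r=179, s=1, t=0
r=170, s=0, t=1
q=1: r=9, s=1, t=-1   [179*(1) + 170*(-1) = 9]
q=18: r=8, s=-18, t=19   [179*(-18) + 170*(19) = 8]
q=1: r=1, s=19, t=-20   [179*(19) + 170*(-20) = 1]
q=8: r=0, s=-170, t=179   [179*(-170) + 170*(179) = 0]
GCD = 1 with t = -20, so 170*(-20) ≡ 1 (mod 179)
Inverse = -20 mod 179 = 159
Check: 170 * 159 = 27030 ≡ 1 (mod 179)

170^(-1) ≡ 159 (mod 179)


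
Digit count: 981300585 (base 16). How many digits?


981300585 in base 16 = 3A7D7569
Number of digits = 8

8 digits (base 16)


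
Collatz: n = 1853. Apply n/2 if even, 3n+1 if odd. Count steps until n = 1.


1853 → 5560 → 2780 → 1390 → 695 → 2086 → 1043 → 3130 → 1565 → 4696 → 2348 → 1174 → 587 → 1762 → 881 → 2644 → 1322 → 661 → 1984 → 992 → 496 → 248 → 124 → 62 → 31 → 94 → 47 → 142 → 71 → 214 → 107 → 322 → 161 → 484 → 242 → 121 → 364 → 182 → 91 → 274 → 137 → 412 → 206 → 103 → 310 → 155 → 466 → 233 → 700 → 350 → 175 → 526 → 263 → 790 → 395 → 1186 → 593 → 1780 → 890 → 445 → 1336 → 668 → 334 → 167 → 502 → 251 → 754 → 377 → 1132 → 566 → 283 → 850 → 425 → 1276 → 638 → 319 → 958 → 479 → 1438 → 719 → 2158 → 1079 → 3238 → 1619 → 4858 → 2429 → 7288 → 3644 → 1822 → 911 → 2734 → 1367 → 4102 → 2051 → 6154 → 3077 → 9232 → 4616 → 2308 → 1154 → 577 → 1732 → 866 → 433 → 1300 → 650 → 325 → 976 → 488 → 244 → 122 → 61 → 184 → 92 → 46 → 23 → 70 → 35 → 106 → 53 → 160 → 80 → 40 → 20 → 10 → 5 → 16 → 8 → 4 → 2 → 1
Total steps = 130

130 steps


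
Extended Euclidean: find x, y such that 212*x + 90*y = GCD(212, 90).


Tabular extended Euclidean (each row: r = 212*s + 90*t):
r=212, s=1, t=0
r=90, s=0, t=1
q=2: r=32, s=1, t=-2   [212*(1) + 90*(-2) = 32]
q=2: r=26, s=-2, t=5   [212*(-2) + 90*(5) = 26]
q=1: r=6, s=3, t=-7   [212*(3) + 90*(-7) = 6]
q=4: r=2, s=-14, t=33   [212*(-14) + 90*(33) = 2]
q=3: r=0, s=45, t=-106   [212*(45) + 90*(-106) = 0]
GCD = 2; from the row with r=2: x=-14, y=33
Check: 212*(-14) + 90*(33) = -2968 + 2970 = 2

GCD = 2, x = -14, y = 33


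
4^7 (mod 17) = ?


4^1 mod 17 = 4
4^2 mod 17 = 16
4^3 mod 17 = 13
4^4 mod 17 = 1
4^5 mod 17 = 4
4^6 mod 17 = 16
4^7 mod 17 = 13


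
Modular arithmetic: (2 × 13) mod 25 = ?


2 × 13 = 26
26 mod 25 = 1


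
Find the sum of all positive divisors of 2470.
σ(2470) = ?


Divisors of 2470: 1, 2, 5, 10, 13, 19, 26, 38, 65, 95, 130, 190, 247, 494, 1235, 2470
Sum = 1 + 2 + 5 + 10 + 13 + 19 + 26 + 38 + 65 + 95 + 130 + 190 + 247 + 494 + 1235 + 2470 = 5040

σ(2470) = 5040


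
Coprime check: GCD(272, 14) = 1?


Euclidean algorithm:
272 = 19 * 14 + 6
14 = 2 * 6 + 2
6 = 3 * 2 + 0
GCD(272, 14) = 2

No, not coprime (GCD = 2)


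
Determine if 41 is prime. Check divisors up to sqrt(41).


Check divisors up to sqrt(41) = 6.4031
No divisors found.
41 is prime.

Yes, 41 is prime


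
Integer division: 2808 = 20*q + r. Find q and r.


2808 = 20 * 140 + 8
Check: 2800 + 8 = 2808

q = 140, r = 8


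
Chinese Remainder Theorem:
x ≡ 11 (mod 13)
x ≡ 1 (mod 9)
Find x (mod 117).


M = 13*9 = 117
M1 = M/13 = 9, M2 = M/9 = 13
M1^(-1) mod 13 = 3, M2^(-1) mod 9 = 7
x = 11*9*3 + 1*13*7 = 388
388 mod 117 = 37
Check: 37 mod 13 = 11 ✓, 37 mod 9 = 1 ✓

x ≡ 37 (mod 117)


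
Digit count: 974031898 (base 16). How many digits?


974031898 in base 16 = 3A0E8C1A
Number of digits = 8

8 digits (base 16)


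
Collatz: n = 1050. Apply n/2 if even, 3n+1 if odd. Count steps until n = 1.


1050 → 525 → 1576 → 788 → 394 → 197 → 592 → 296 → 148 → 74 → 37 → 112 → 56 → 28 → 14 → 7 → 22 → 11 → 34 → 17 → 52 → 26 → 13 → 40 → 20 → 10 → 5 → 16 → 8 → 4 → 2 → 1
Total steps = 31

31 steps


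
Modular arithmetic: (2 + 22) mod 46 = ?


2 + 22 = 24
24 mod 46 = 24


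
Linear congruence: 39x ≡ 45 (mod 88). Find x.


GCD(39, 88) = 1, unique solution
a^(-1) mod 88 = 79
x = 79 * 45 mod 88 = 35

x ≡ 35 (mod 88)


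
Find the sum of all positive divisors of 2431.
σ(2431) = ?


Divisors of 2431: 1, 11, 13, 17, 143, 187, 221, 2431
Sum = 1 + 11 + 13 + 17 + 143 + 187 + 221 + 2431 = 3024

σ(2431) = 3024


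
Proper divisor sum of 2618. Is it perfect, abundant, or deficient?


Proper divisors: 1, 2, 7, 11, 14, 17, 22, 34, 77, 119, 154, 187, 238, 374, 1309
Sum = 1 + 2 + 7 + 11 + 14 + 17 + 22 + 34 + 77 + 119 + 154 + 187 + 238 + 374 + 1309 = 2566
2566 < 2618 → deficient

s(2618) = 2566 (deficient)


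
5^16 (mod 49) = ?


5^1 mod 49 = 5
5^2 mod 49 = 25
5^3 mod 49 = 27
5^4 mod 49 = 37
5^5 mod 49 = 38
5^6 mod 49 = 43
5^7 mod 49 = 19
5^8 mod 49 = 46
5^9 mod 49 = 34
5^10 mod 49 = 23
5^11 mod 49 = 17
5^12 mod 49 = 36
5^13 mod 49 = 33
5^14 mod 49 = 18
5^15 mod 49 = 41
5^16 mod 49 = 9


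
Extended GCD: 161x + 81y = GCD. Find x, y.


Tabular extended Euclidean (each row: r = 161*s + 81*t):
r=161, s=1, t=0
r=81, s=0, t=1
q=1: r=80, s=1, t=-1   [161*(1) + 81*(-1) = 80]
q=1: r=1, s=-1, t=2   [161*(-1) + 81*(2) = 1]
q=80: r=0, s=81, t=-161   [161*(81) + 81*(-161) = 0]
GCD = 1; from the row with r=1: x=-1, y=2
Check: 161*(-1) + 81*(2) = -161 + 162 = 1

GCD = 1, x = -1, y = 2


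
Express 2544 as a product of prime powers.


2544 / 2 = 1272
1272 / 2 = 636
636 / 2 = 318
318 / 2 = 159
159 / 3 = 53
53 / 53 = 1
2544 = 2^4 × 3 × 53


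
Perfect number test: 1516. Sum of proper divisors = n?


Proper divisors of 1516: 1, 2, 4, 379, 758
Sum = 1 + 2 + 4 + 379 + 758 = 1144

No, 1516 is not perfect (1144 ≠ 1516)


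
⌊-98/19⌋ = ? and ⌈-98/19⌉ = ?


-98/19 = -5.1579
floor = -6
ceil = -5

floor = -6, ceil = -5


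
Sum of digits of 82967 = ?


8 + 2 + 9 + 6 + 7 = 32


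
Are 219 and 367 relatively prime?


Euclidean algorithm:
367 = 1 * 219 + 148
219 = 1 * 148 + 71
148 = 2 * 71 + 6
71 = 11 * 6 + 5
6 = 1 * 5 + 1
5 = 5 * 1 + 0
GCD(219, 367) = 1

Yes, coprime (GCD = 1)


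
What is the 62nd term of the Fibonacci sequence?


Sequence: 1, 1, 2, 3, 5, 8, 13, 21, 34, 55, 89, 144, 233, 377, 610, 987, 1597, 2584, 4181, 6765, 10946, 17711, 28657, 46368, 75025, 121393, 196418, 317811, 514229, 832040, 1346269, 2178309, 3524578, 5702887, 9227465, 14930352, 24157817, 39088169, 63245986, 102334155, 165580141, 267914296, 433494437, 701408733, 1134903170, 1836311903, 2971215073, 4807526976, 7778742049, 12586269025, 20365011074, 32951280099, 53316291173, 86267571272, 139583862445, 225851433717, 365435296162, 591286729879, 956722026041, 1548008755920, 2504730781961, 4052739537881
F(62) = 4052739537881


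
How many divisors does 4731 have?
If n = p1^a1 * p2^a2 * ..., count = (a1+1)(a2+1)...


4731 = 3^1 × 19^1 × 83^1
d(4731) = (1+1) × (1+1) × (1+1) = 8

8 divisors


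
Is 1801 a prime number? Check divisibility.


Check divisors up to sqrt(1801) = 42.4382
No divisors found.
1801 is prime.

Yes, 1801 is prime


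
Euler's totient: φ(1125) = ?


1125 = 3^2 × 5^3
Prime factors: 3, 5
φ(1125) = 1125 × (1-1/3) × (1-1/5)
= 1125 × 2/3 × 4/5 = 600

φ(1125) = 600


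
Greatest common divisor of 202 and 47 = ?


202 = 4 * 47 + 14
47 = 3 * 14 + 5
14 = 2 * 5 + 4
5 = 1 * 4 + 1
4 = 4 * 1 + 0
GCD = 1


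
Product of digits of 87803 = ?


8 × 7 × 8 × 0 × 3 = 0


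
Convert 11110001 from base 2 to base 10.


11110001 (base 2) = 241 (decimal)
241 (decimal) = 241 (base 10)


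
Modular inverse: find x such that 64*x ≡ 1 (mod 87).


Use the extended Euclidean algorithm on (87, 64); each row r = 87*s + 64*t:
r=87, s=1, t=0
r=64, s=0, t=1
q=1: r=23, s=1, t=-1   [87*(1) + 64*(-1) = 23]
q=2: r=18, s=-2, t=3   [87*(-2) + 64*(3) = 18]
q=1: r=5, s=3, t=-4   [87*(3) + 64*(-4) = 5]
q=3: r=3, s=-11, t=15   [87*(-11) + 64*(15) = 3]
q=1: r=2, s=14, t=-19   [87*(14) + 64*(-19) = 2]
q=1: r=1, s=-25, t=34   [87*(-25) + 64*(34) = 1]
q=2: r=0, s=64, t=-87   [87*(64) + 64*(-87) = 0]
GCD = 1 with t = 34, so 64*(34) ≡ 1 (mod 87)
Inverse = 34 mod 87 = 34
Check: 64 * 34 = 2176 ≡ 1 (mod 87)

64^(-1) ≡ 34 (mod 87)


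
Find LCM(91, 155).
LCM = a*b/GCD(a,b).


GCD(91, 155) = 1
LCM = 91*155/1 = 14105/1 = 14105

LCM = 14105


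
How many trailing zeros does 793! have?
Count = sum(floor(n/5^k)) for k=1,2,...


floor(793/5) = 158
floor(793/25) = 31
floor(793/125) = 6
floor(793/625) = 1
Total = 196

196 trailing zeros


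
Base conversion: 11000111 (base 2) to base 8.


11000111 (base 2) = 199 (decimal)
199 (decimal) = 307 (base 8)


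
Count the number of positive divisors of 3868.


3868 = 2^2 × 967^1
d(3868) = (2+1) × (1+1) = 6

6 divisors


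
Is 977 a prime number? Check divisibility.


Check divisors up to sqrt(977) = 31.2570
No divisors found.
977 is prime.

Yes, 977 is prime


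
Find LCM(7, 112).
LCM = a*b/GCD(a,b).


GCD(7, 112) = 7
LCM = 7*112/7 = 784/7 = 112

LCM = 112


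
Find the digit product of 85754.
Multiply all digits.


8 × 5 × 7 × 5 × 4 = 5600


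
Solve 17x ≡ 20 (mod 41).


GCD(17, 41) = 1, unique solution
a^(-1) mod 41 = 29
x = 29 * 20 mod 41 = 6

x ≡ 6 (mod 41)


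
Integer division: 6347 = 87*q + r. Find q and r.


6347 = 87 * 72 + 83
Check: 6264 + 83 = 6347

q = 72, r = 83


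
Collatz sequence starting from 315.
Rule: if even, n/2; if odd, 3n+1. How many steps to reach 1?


315 → 946 → 473 → 1420 → 710 → 355 → 1066 → 533 → 1600 → 800 → 400 → 200 → 100 → 50 → 25 → 76 → 38 → 19 → 58 → 29 → 88 → 44 → 22 → 11 → 34 → 17 → 52 → 26 → 13 → 40 → 20 → 10 → 5 → 16 → 8 → 4 → 2 → 1
Total steps = 37

37 steps


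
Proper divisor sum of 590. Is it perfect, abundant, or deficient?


Proper divisors: 1, 2, 5, 10, 59, 118, 295
Sum = 1 + 2 + 5 + 10 + 59 + 118 + 295 = 490
490 < 590 → deficient

s(590) = 490 (deficient)


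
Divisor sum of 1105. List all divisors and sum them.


Divisors of 1105: 1, 5, 13, 17, 65, 85, 221, 1105
Sum = 1 + 5 + 13 + 17 + 65 + 85 + 221 + 1105 = 1512

σ(1105) = 1512


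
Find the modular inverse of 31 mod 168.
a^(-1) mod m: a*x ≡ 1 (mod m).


Use the extended Euclidean algorithm on (168, 31); each row r = 168*s + 31*t:
r=168, s=1, t=0
r=31, s=0, t=1
q=5: r=13, s=1, t=-5   [168*(1) + 31*(-5) = 13]
q=2: r=5, s=-2, t=11   [168*(-2) + 31*(11) = 5]
q=2: r=3, s=5, t=-27   [168*(5) + 31*(-27) = 3]
q=1: r=2, s=-7, t=38   [168*(-7) + 31*(38) = 2]
q=1: r=1, s=12, t=-65   [168*(12) + 31*(-65) = 1]
q=2: r=0, s=-31, t=168   [168*(-31) + 31*(168) = 0]
GCD = 1 with t = -65, so 31*(-65) ≡ 1 (mod 168)
Inverse = -65 mod 168 = 103
Check: 31 * 103 = 3193 ≡ 1 (mod 168)

31^(-1) ≡ 103 (mod 168)


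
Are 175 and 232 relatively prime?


Euclidean algorithm:
232 = 1 * 175 + 57
175 = 3 * 57 + 4
57 = 14 * 4 + 1
4 = 4 * 1 + 0
GCD(175, 232) = 1

Yes, coprime (GCD = 1)


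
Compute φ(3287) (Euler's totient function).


3287 = 19 × 173
Prime factors: 19, 173
φ(3287) = 3287 × (1-1/19) × (1-1/173)
= 3287 × 18/19 × 172/173 = 3096

φ(3287) = 3096


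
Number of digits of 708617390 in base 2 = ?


708617390 in base 2 = 101010001111001010010010101110
Number of digits = 30

30 digits (base 2)


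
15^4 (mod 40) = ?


15^1 mod 40 = 15
15^2 mod 40 = 25
15^3 mod 40 = 15
15^4 mod 40 = 25


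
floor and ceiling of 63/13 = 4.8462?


63/13 = 4.8462
floor = 4
ceil = 5

floor = 4, ceil = 5


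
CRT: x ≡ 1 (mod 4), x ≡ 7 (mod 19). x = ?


M = 4*19 = 76
M1 = M/4 = 19, M2 = M/19 = 4
M1^(-1) mod 4 = 3, M2^(-1) mod 19 = 5
x = 1*19*3 + 7*4*5 = 197
197 mod 76 = 45
Check: 45 mod 4 = 1 ✓, 45 mod 19 = 7 ✓

x ≡ 45 (mod 76)


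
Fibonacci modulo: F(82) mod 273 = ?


F(k) mod 273 for k=1..82:
1, 1, 2, 3, 5, 8, 13, 21, 34, 55, 89, 144, 233, 104, 64, 168, 232, 127, 86, 213, 26, 239, 265, 231, 223, 181, 131, 39, 170, 209, 106, 42, 148, 190, 65, 255, 47, 29, 76, 105, 181, 13, 194, 207, 128, 62, 190, 252, 169, 148, 44, 192, 236, 155, 118, 0, 118, 118, 236, 81, 44, 125, 169, 21, 190, 211, 128, 66, 194, 260, 181, 168, 76, 244, 47, 18, 65, 83, 148, 231, 106, 64
F(82) mod 273 = 64


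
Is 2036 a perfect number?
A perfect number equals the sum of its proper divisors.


Proper divisors of 2036: 1, 2, 4, 509, 1018
Sum = 1 + 2 + 4 + 509 + 1018 = 1534

No, 2036 is not perfect (1534 ≠ 2036)


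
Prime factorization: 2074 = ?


2074 / 2 = 1037
1037 / 17 = 61
61 / 61 = 1
2074 = 2 × 17 × 61


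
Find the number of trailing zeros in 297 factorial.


floor(297/5) = 59
floor(297/25) = 11
floor(297/125) = 2
Total = 72

72 trailing zeros


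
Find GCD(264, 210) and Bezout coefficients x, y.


Tabular extended Euclidean (each row: r = 264*s + 210*t):
r=264, s=1, t=0
r=210, s=0, t=1
q=1: r=54, s=1, t=-1   [264*(1) + 210*(-1) = 54]
q=3: r=48, s=-3, t=4   [264*(-3) + 210*(4) = 48]
q=1: r=6, s=4, t=-5   [264*(4) + 210*(-5) = 6]
q=8: r=0, s=-35, t=44   [264*(-35) + 210*(44) = 0]
GCD = 6; from the row with r=6: x=4, y=-5
Check: 264*(4) + 210*(-5) = 1056 - 1050 = 6

GCD = 6, x = 4, y = -5


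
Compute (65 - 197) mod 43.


65 - 197 = -132
-132 mod 43 = 40


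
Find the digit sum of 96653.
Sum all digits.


9 + 6 + 6 + 5 + 3 = 29


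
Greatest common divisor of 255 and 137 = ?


255 = 1 * 137 + 118
137 = 1 * 118 + 19
118 = 6 * 19 + 4
19 = 4 * 4 + 3
4 = 1 * 3 + 1
3 = 3 * 1 + 0
GCD = 1


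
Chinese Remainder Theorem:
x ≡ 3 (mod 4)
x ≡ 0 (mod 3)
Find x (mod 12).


M = 4*3 = 12
M1 = M/4 = 3, M2 = M/3 = 4
M1^(-1) mod 4 = 3, M2^(-1) mod 3 = 1
x = 3*3*3 + 0*4*1 = 27
27 mod 12 = 3
Check: 3 mod 4 = 3 ✓, 3 mod 3 = 0 ✓

x ≡ 3 (mod 12)


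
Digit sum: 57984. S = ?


5 + 7 + 9 + 8 + 4 = 33


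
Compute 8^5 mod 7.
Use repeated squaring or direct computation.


8^1 mod 7 = 1
8^2 mod 7 = 1
8^3 mod 7 = 1
8^4 mod 7 = 1
8^5 mod 7 = 1


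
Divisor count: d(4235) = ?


4235 = 5^1 × 7^1 × 11^2
d(4235) = (1+1) × (1+1) × (2+1) = 12

12 divisors


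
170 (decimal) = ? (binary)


170 (base 10) = 170 (decimal)
170 (decimal) = 10101010 (base 2)


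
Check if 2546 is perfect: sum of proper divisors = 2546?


Proper divisors of 2546: 1, 2, 19, 38, 67, 134, 1273
Sum = 1 + 2 + 19 + 38 + 67 + 134 + 1273 = 1534

No, 2546 is not perfect (1534 ≠ 2546)


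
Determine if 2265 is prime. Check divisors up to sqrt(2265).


2265 / 3 = 755 (exact division)
2265 is NOT prime.

No, 2265 is not prime


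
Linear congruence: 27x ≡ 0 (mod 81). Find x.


GCD(27, 81) = 27 divides 0
Divide: 1x ≡ 0 (mod 3)
x ≡ 0 (mod 3)


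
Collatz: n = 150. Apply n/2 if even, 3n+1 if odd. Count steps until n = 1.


150 → 75 → 226 → 113 → 340 → 170 → 85 → 256 → 128 → 64 → 32 → 16 → 8 → 4 → 2 → 1
Total steps = 15

15 steps


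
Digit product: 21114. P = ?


2 × 1 × 1 × 1 × 4 = 8


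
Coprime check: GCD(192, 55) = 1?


Euclidean algorithm:
192 = 3 * 55 + 27
55 = 2 * 27 + 1
27 = 27 * 1 + 0
GCD(192, 55) = 1

Yes, coprime (GCD = 1)


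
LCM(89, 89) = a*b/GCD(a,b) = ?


GCD(89, 89) = 89
LCM = 89*89/89 = 7921/89 = 89

LCM = 89


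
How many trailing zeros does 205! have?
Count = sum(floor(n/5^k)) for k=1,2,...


floor(205/5) = 41
floor(205/25) = 8
floor(205/125) = 1
Total = 50

50 trailing zeros


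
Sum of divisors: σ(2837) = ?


Divisors of 2837: 1, 2837
Sum = 1 + 2837 = 2838

σ(2837) = 2838


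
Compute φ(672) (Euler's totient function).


672 = 2^5 × 3 × 7
Prime factors: 2, 3, 7
φ(672) = 672 × (1-1/2) × (1-1/3) × (1-1/7)
= 672 × 1/2 × 2/3 × 6/7 = 192

φ(672) = 192


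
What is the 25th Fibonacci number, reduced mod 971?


F(k) mod 971 for k=1..25:
1, 1, 2, 3, 5, 8, 13, 21, 34, 55, 89, 144, 233, 377, 610, 16, 626, 642, 297, 939, 265, 233, 498, 731, 258
F(25) mod 971 = 258


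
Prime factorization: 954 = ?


954 / 2 = 477
477 / 3 = 159
159 / 3 = 53
53 / 53 = 1
954 = 2 × 3^2 × 53


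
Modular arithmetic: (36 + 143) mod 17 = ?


36 + 143 = 179
179 mod 17 = 9


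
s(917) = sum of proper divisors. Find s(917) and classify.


Proper divisors: 1, 7, 131
Sum = 1 + 7 + 131 = 139
139 < 917 → deficient

s(917) = 139 (deficient)


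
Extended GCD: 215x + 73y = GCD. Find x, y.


Tabular extended Euclidean (each row: r = 215*s + 73*t):
r=215, s=1, t=0
r=73, s=0, t=1
q=2: r=69, s=1, t=-2   [215*(1) + 73*(-2) = 69]
q=1: r=4, s=-1, t=3   [215*(-1) + 73*(3) = 4]
q=17: r=1, s=18, t=-53   [215*(18) + 73*(-53) = 1]
q=4: r=0, s=-73, t=215   [215*(-73) + 73*(215) = 0]
GCD = 1; from the row with r=1: x=18, y=-53
Check: 215*(18) + 73*(-53) = 3870 - 3869 = 1

GCD = 1, x = 18, y = -53


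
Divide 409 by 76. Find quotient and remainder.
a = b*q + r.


409 = 76 * 5 + 29
Check: 380 + 29 = 409

q = 5, r = 29


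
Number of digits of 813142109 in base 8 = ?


813142109 in base 8 = 6035710135
Number of digits = 10

10 digits (base 8)


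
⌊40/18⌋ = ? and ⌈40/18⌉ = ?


40/18 = 2.2222
floor = 2
ceil = 3

floor = 2, ceil = 3


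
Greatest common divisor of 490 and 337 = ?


490 = 1 * 337 + 153
337 = 2 * 153 + 31
153 = 4 * 31 + 29
31 = 1 * 29 + 2
29 = 14 * 2 + 1
2 = 2 * 1 + 0
GCD = 1


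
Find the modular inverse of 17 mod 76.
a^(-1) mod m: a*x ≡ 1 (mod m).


Use the extended Euclidean algorithm on (76, 17); each row r = 76*s + 17*t:
r=76, s=1, t=0
r=17, s=0, t=1
q=4: r=8, s=1, t=-4   [76*(1) + 17*(-4) = 8]
q=2: r=1, s=-2, t=9   [76*(-2) + 17*(9) = 1]
q=8: r=0, s=17, t=-76   [76*(17) + 17*(-76) = 0]
GCD = 1 with t = 9, so 17*(9) ≡ 1 (mod 76)
Inverse = 9 mod 76 = 9
Check: 17 * 9 = 153 ≡ 1 (mod 76)

17^(-1) ≡ 9 (mod 76)


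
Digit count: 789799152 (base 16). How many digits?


789799152 in base 16 = 2F1360F0
Number of digits = 8

8 digits (base 16)


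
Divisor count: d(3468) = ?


3468 = 2^2 × 3^1 × 17^2
d(3468) = (2+1) × (1+1) × (2+1) = 18

18 divisors


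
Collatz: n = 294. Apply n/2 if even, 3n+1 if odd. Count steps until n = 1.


294 → 147 → 442 → 221 → 664 → 332 → 166 → 83 → 250 → 125 → 376 → 188 → 94 → 47 → 142 → 71 → 214 → 107 → 322 → 161 → 484 → 242 → 121 → 364 → 182 → 91 → 274 → 137 → 412 → 206 → 103 → 310 → 155 → 466 → 233 → 700 → 350 → 175 → 526 → 263 → 790 → 395 → 1186 → 593 → 1780 → 890 → 445 → 1336 → 668 → 334 → 167 → 502 → 251 → 754 → 377 → 1132 → 566 → 283 → 850 → 425 → 1276 → 638 → 319 → 958 → 479 → 1438 → 719 → 2158 → 1079 → 3238 → 1619 → 4858 → 2429 → 7288 → 3644 → 1822 → 911 → 2734 → 1367 → 4102 → 2051 → 6154 → 3077 → 9232 → 4616 → 2308 → 1154 → 577 → 1732 → 866 → 433 → 1300 → 650 → 325 → 976 → 488 → 244 → 122 → 61 → 184 → 92 → 46 → 23 → 70 → 35 → 106 → 53 → 160 → 80 → 40 → 20 → 10 → 5 → 16 → 8 → 4 → 2 → 1
Total steps = 117

117 steps


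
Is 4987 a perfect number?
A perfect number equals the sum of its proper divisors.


Proper divisors of 4987: 1
Sum = 1 = 1

No, 4987 is not perfect (1 ≠ 4987)
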